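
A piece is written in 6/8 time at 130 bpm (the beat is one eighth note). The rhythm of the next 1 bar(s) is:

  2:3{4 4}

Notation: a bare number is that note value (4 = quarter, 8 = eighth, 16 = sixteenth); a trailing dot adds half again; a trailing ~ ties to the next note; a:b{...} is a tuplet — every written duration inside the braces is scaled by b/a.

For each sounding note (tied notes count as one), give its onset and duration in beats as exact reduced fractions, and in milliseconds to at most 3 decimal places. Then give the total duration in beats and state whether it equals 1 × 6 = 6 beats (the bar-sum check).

1) 0.0ms=0b +1384.615ms=3b
2) 1384.615ms=3b +1384.615ms=3b
Σ=6b of 6 (130bpm 6/8) — PASS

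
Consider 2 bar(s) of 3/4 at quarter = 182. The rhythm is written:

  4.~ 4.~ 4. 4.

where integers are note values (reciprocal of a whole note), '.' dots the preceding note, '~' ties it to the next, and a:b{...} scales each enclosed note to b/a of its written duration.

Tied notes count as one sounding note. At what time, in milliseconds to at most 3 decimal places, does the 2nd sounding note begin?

1. 0.0ms @ 0 + 1483.516ms (9/2)
2. 1483.516ms @ 9/2 + 494.505ms (3/2)

note 2 onset = 9/2b = 1483.516ms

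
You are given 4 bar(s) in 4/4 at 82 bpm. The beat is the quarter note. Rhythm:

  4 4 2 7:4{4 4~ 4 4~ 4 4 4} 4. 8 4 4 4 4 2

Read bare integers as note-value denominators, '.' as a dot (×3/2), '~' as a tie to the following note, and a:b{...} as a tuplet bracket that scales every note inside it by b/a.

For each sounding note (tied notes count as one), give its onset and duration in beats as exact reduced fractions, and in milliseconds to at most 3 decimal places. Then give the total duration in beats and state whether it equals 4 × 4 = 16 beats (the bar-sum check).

1) 0.0ms=0b +731.707ms=1b
2) 731.707ms=1b +731.707ms=1b
3) 1463.415ms=2b +1463.415ms=2b
4) 2926.829ms=4b +418.118ms=4/7b
5) 3344.948ms=32/7b +836.237ms=8/7b
6) 4181.185ms=40/7b +836.237ms=8/7b
7) 5017.422ms=48/7b +418.118ms=4/7b
8) 5435.54ms=52/7b +418.118ms=4/7b
9) 5853.659ms=8b +1097.561ms=3/2b
10) 6951.22ms=19/2b +365.854ms=1/2b
11) 7317.073ms=10b +731.707ms=1b
12) 8048.78ms=11b +731.707ms=1b
13) 8780.488ms=12b +731.707ms=1b
14) 9512.195ms=13b +731.707ms=1b
15) 10243.902ms=14b +1463.415ms=2b
Σ=16b of 16 (82bpm 4/4) — PASS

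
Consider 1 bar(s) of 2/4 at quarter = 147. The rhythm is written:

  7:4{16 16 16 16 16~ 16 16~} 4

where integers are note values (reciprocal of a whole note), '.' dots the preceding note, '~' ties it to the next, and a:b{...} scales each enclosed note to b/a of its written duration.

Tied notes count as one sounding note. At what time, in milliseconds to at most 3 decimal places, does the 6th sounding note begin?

note 6 onset = 6/7b = 349.854ms

1. 0.0ms @ 0 + 58.309ms (1/7)
2. 58.309ms @ 1/7 + 58.309ms (1/7)
3. 116.618ms @ 2/7 + 58.309ms (1/7)
4. 174.927ms @ 3/7 + 58.309ms (1/7)
5. 233.236ms @ 4/7 + 116.618ms (2/7)
6. 349.854ms @ 6/7 + 466.472ms (8/7)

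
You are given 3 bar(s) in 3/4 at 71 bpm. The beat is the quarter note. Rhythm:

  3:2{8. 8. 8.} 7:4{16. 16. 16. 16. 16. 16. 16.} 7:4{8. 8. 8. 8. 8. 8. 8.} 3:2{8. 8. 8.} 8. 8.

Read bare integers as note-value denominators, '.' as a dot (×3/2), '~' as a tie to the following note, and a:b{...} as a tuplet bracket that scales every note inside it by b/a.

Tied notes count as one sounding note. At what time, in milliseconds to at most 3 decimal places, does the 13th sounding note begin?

note 13 onset = 27/7b = 3259.557ms

1. 0.0ms @ 0 + 422.535ms (1/2)
2. 422.535ms @ 1/2 + 422.535ms (1/2)
3. 845.07ms @ 1 + 422.535ms (1/2)
4. 1267.606ms @ 3/2 + 181.087ms (3/14)
5. 1448.692ms @ 12/7 + 181.087ms (3/14)
6. 1629.779ms @ 27/14 + 181.087ms (3/14)
7. 1810.865ms @ 15/7 + 181.087ms (3/14)
8. 1991.952ms @ 33/14 + 181.087ms (3/14)
9. 2173.038ms @ 18/7 + 181.087ms (3/14)
10. 2354.125ms @ 39/14 + 181.087ms (3/14)
11. 2535.211ms @ 3 + 362.173ms (3/7)
12. 2897.384ms @ 24/7 + 362.173ms (3/7)
13. 3259.557ms @ 27/7 + 362.173ms (3/7)
14. 3621.73ms @ 30/7 + 362.173ms (3/7)
15. 3983.903ms @ 33/7 + 362.173ms (3/7)
16. 4346.076ms @ 36/7 + 362.173ms (3/7)
17. 4708.249ms @ 39/7 + 362.173ms (3/7)
18. 5070.423ms @ 6 + 422.535ms (1/2)
19. 5492.958ms @ 13/2 + 422.535ms (1/2)
20. 5915.493ms @ 7 + 422.535ms (1/2)
21. 6338.028ms @ 15/2 + 633.803ms (3/4)
22. 6971.831ms @ 33/4 + 633.803ms (3/4)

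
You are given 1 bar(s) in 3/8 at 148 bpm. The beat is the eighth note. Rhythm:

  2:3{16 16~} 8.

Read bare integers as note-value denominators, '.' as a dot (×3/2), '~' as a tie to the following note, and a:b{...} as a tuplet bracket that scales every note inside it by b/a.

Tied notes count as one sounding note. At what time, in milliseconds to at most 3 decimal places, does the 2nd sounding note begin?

1. 0.0ms @ 0 + 304.054ms (3/4)
2. 304.054ms @ 3/4 + 912.162ms (9/4)

note 2 onset = 3/4b = 304.054ms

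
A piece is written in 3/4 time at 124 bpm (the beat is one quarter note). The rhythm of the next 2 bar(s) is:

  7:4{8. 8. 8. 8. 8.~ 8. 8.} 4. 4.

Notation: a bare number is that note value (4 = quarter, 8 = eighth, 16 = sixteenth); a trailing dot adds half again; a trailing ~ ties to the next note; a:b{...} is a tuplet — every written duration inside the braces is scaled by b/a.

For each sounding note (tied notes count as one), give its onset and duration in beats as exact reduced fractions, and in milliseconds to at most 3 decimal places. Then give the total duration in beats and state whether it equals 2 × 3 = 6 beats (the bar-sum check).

1) 0.0ms=0b +207.373ms=3/7b
2) 207.373ms=3/7b +207.373ms=3/7b
3) 414.747ms=6/7b +207.373ms=3/7b
4) 622.12ms=9/7b +207.373ms=3/7b
5) 829.493ms=12/7b +414.747ms=6/7b
6) 1244.24ms=18/7b +207.373ms=3/7b
7) 1451.613ms=3b +725.806ms=3/2b
8) 2177.419ms=9/2b +725.806ms=3/2b
Σ=6b of 6 (124bpm 3/4) — PASS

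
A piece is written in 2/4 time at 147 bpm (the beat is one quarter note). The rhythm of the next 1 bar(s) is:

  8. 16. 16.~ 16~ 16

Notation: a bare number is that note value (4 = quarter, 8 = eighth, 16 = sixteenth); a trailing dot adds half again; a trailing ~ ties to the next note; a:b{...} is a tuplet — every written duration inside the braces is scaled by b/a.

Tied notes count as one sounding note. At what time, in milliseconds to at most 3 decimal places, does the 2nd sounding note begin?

note 2 onset = 3/4b = 306.122ms

1. 0.0ms @ 0 + 306.122ms (3/4)
2. 306.122ms @ 3/4 + 153.061ms (3/8)
3. 459.184ms @ 9/8 + 357.143ms (7/8)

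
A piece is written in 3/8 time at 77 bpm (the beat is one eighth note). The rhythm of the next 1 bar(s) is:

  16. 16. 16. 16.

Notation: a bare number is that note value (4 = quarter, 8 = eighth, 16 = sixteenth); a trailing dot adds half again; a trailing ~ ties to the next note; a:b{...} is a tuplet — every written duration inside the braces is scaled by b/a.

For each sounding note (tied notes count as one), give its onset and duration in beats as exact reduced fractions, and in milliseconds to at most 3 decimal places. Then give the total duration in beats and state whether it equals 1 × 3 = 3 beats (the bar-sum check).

1) 0.0ms=0b +584.416ms=3/4b
2) 584.416ms=3/4b +584.416ms=3/4b
3) 1168.831ms=3/2b +584.416ms=3/4b
4) 1753.247ms=9/4b +584.416ms=3/4b
Σ=3b of 3 (77bpm 3/8) — PASS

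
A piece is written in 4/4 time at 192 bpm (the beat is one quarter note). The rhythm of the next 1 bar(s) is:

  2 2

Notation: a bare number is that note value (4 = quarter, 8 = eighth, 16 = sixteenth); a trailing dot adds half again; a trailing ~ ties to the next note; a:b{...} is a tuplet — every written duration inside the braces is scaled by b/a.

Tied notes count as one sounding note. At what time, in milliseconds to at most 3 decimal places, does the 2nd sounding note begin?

note 2 onset = 2b = 625.0ms

1. 0.0ms @ 0 + 625.0ms (2)
2. 625.0ms @ 2 + 625.0ms (2)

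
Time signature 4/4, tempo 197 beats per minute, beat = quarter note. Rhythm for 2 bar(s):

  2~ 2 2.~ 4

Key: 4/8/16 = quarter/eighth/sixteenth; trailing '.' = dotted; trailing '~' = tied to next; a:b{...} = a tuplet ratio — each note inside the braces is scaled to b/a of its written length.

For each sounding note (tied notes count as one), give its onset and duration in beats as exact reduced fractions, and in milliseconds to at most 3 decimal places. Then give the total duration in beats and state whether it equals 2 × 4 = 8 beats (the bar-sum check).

1) 0.0ms=0b +1218.274ms=4b
2) 1218.274ms=4b +1218.274ms=4b
Σ=8b of 8 (197bpm 4/4) — PASS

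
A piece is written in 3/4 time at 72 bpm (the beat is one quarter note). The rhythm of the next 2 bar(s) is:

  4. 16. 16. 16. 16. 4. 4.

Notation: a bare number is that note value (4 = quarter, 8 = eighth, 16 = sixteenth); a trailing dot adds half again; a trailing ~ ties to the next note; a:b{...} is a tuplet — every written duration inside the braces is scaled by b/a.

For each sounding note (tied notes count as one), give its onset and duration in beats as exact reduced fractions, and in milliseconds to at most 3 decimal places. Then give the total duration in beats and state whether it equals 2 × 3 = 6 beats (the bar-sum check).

1) 0.0ms=0b +1250.0ms=3/2b
2) 1250.0ms=3/2b +312.5ms=3/8b
3) 1562.5ms=15/8b +312.5ms=3/8b
4) 1875.0ms=9/4b +312.5ms=3/8b
5) 2187.5ms=21/8b +312.5ms=3/8b
6) 2500.0ms=3b +1250.0ms=3/2b
7) 3750.0ms=9/2b +1250.0ms=3/2b
Σ=6b of 6 (72bpm 3/4) — PASS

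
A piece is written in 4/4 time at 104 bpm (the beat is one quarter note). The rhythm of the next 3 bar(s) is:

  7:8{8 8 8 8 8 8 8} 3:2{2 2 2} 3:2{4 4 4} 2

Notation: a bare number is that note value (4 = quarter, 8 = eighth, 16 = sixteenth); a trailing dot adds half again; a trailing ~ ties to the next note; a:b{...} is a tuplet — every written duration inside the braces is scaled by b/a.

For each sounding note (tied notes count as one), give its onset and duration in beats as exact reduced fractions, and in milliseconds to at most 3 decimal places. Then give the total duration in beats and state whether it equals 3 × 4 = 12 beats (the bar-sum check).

1) 0.0ms=0b +329.67ms=4/7b
2) 329.67ms=4/7b +329.67ms=4/7b
3) 659.341ms=8/7b +329.67ms=4/7b
4) 989.011ms=12/7b +329.67ms=4/7b
5) 1318.681ms=16/7b +329.67ms=4/7b
6) 1648.352ms=20/7b +329.67ms=4/7b
7) 1978.022ms=24/7b +329.67ms=4/7b
8) 2307.692ms=4b +769.231ms=4/3b
9) 3076.923ms=16/3b +769.231ms=4/3b
10) 3846.154ms=20/3b +769.231ms=4/3b
11) 4615.385ms=8b +384.615ms=2/3b
12) 5000.0ms=26/3b +384.615ms=2/3b
13) 5384.615ms=28/3b +384.615ms=2/3b
14) 5769.231ms=10b +1153.846ms=2b
Σ=12b of 12 (104bpm 4/4) — PASS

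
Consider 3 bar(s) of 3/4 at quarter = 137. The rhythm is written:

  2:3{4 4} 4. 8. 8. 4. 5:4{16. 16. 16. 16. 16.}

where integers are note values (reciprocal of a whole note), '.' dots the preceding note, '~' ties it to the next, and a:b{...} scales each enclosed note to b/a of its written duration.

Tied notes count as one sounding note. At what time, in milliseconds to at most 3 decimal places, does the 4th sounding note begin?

1. 0.0ms @ 0 + 656.934ms (3/2)
2. 656.934ms @ 3/2 + 656.934ms (3/2)
3. 1313.869ms @ 3 + 656.934ms (3/2)
4. 1970.803ms @ 9/2 + 328.467ms (3/4)
5. 2299.27ms @ 21/4 + 328.467ms (3/4)
6. 2627.737ms @ 6 + 656.934ms (3/2)
7. 3284.672ms @ 15/2 + 131.387ms (3/10)
8. 3416.058ms @ 39/5 + 131.387ms (3/10)
9. 3547.445ms @ 81/10 + 131.387ms (3/10)
10. 3678.832ms @ 42/5 + 131.387ms (3/10)
11. 3810.219ms @ 87/10 + 131.387ms (3/10)

note 4 onset = 9/2b = 1970.803ms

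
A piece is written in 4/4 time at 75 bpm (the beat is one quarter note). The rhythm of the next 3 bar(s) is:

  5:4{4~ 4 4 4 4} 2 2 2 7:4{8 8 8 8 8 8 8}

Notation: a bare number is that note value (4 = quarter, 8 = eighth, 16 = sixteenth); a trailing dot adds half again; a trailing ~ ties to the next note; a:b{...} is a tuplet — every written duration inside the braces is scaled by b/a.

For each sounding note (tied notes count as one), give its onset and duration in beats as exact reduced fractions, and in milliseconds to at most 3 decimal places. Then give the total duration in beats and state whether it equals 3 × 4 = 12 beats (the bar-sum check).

1) 0.0ms=0b +1280.0ms=8/5b
2) 1280.0ms=8/5b +640.0ms=4/5b
3) 1920.0ms=12/5b +640.0ms=4/5b
4) 2560.0ms=16/5b +640.0ms=4/5b
5) 3200.0ms=4b +1600.0ms=2b
6) 4800.0ms=6b +1600.0ms=2b
7) 6400.0ms=8b +1600.0ms=2b
8) 8000.0ms=10b +228.571ms=2/7b
9) 8228.571ms=72/7b +228.571ms=2/7b
10) 8457.143ms=74/7b +228.571ms=2/7b
11) 8685.714ms=76/7b +228.571ms=2/7b
12) 8914.286ms=78/7b +228.571ms=2/7b
13) 9142.857ms=80/7b +228.571ms=2/7b
14) 9371.429ms=82/7b +228.571ms=2/7b
Σ=12b of 12 (75bpm 4/4) — PASS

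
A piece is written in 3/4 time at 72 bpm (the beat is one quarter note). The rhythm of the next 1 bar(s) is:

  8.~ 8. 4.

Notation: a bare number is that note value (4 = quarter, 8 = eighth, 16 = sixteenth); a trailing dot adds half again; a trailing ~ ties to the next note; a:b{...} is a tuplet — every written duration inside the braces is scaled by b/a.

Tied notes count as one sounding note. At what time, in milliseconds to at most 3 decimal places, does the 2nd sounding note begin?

note 2 onset = 3/2b = 1250.0ms

1. 0.0ms @ 0 + 1250.0ms (3/2)
2. 1250.0ms @ 3/2 + 1250.0ms (3/2)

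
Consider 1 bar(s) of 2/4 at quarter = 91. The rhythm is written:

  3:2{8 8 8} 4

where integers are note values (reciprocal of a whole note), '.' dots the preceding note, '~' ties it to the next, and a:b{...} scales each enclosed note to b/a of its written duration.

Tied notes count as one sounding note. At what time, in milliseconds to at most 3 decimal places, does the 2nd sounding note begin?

note 2 onset = 1/3b = 219.78ms

1. 0.0ms @ 0 + 219.78ms (1/3)
2. 219.78ms @ 1/3 + 219.78ms (1/3)
3. 439.56ms @ 2/3 + 219.78ms (1/3)
4. 659.341ms @ 1 + 659.341ms (1)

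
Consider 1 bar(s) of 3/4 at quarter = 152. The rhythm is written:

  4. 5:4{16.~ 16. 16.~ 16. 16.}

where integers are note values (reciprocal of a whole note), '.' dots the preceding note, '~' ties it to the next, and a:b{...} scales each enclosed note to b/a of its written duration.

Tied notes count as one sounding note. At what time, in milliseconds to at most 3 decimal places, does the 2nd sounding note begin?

1. 0.0ms @ 0 + 592.105ms (3/2)
2. 592.105ms @ 3/2 + 236.842ms (3/5)
3. 828.947ms @ 21/10 + 236.842ms (3/5)
4. 1065.789ms @ 27/10 + 118.421ms (3/10)

note 2 onset = 3/2b = 592.105ms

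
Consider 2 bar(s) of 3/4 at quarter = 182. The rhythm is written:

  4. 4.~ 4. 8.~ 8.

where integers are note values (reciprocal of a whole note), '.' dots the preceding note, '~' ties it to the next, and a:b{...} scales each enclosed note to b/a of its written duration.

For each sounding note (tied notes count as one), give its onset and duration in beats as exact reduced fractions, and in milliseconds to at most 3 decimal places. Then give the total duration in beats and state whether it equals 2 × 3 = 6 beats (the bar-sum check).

1) 0.0ms=0b +494.505ms=3/2b
2) 494.505ms=3/2b +989.011ms=3b
3) 1483.516ms=9/2b +494.505ms=3/2b
Σ=6b of 6 (182bpm 3/4) — PASS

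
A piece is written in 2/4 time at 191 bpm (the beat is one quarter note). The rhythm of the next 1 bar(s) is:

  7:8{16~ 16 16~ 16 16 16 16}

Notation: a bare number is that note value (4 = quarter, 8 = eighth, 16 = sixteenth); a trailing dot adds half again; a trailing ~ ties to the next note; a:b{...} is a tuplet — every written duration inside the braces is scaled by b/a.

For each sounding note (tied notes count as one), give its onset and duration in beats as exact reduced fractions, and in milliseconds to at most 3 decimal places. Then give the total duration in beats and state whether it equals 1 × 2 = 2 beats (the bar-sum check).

1) 0.0ms=0b +179.506ms=4/7b
2) 179.506ms=4/7b +179.506ms=4/7b
3) 359.013ms=8/7b +89.753ms=2/7b
4) 448.766ms=10/7b +89.753ms=2/7b
5) 538.519ms=12/7b +89.753ms=2/7b
Σ=2b of 2 (191bpm 2/4) — PASS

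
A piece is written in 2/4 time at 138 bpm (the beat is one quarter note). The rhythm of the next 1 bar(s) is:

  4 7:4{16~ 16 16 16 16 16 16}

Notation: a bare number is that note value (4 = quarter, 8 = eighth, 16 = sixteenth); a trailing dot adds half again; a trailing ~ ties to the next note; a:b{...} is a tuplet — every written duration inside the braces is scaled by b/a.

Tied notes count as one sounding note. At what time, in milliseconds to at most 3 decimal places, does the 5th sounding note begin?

note 5 onset = 11/7b = 683.23ms

1. 0.0ms @ 0 + 434.783ms (1)
2. 434.783ms @ 1 + 124.224ms (2/7)
3. 559.006ms @ 9/7 + 62.112ms (1/7)
4. 621.118ms @ 10/7 + 62.112ms (1/7)
5. 683.23ms @ 11/7 + 62.112ms (1/7)
6. 745.342ms @ 12/7 + 62.112ms (1/7)
7. 807.453ms @ 13/7 + 62.112ms (1/7)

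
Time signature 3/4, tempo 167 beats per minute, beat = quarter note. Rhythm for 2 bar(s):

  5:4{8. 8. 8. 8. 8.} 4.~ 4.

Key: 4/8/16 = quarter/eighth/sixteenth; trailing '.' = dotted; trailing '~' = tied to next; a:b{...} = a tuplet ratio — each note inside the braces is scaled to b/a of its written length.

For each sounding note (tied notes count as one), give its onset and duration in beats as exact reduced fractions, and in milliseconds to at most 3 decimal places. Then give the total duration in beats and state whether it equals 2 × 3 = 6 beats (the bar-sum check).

1) 0.0ms=0b +215.569ms=3/5b
2) 215.569ms=3/5b +215.569ms=3/5b
3) 431.138ms=6/5b +215.569ms=3/5b
4) 646.707ms=9/5b +215.569ms=3/5b
5) 862.275ms=12/5b +215.569ms=3/5b
6) 1077.844ms=3b +1077.844ms=3b
Σ=6b of 6 (167bpm 3/4) — PASS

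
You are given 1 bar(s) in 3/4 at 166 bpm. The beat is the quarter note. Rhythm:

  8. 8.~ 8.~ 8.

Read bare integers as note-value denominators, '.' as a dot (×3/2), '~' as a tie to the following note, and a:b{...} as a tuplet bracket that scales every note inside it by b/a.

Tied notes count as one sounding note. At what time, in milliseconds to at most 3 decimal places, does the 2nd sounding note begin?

1. 0.0ms @ 0 + 271.084ms (3/4)
2. 271.084ms @ 3/4 + 813.253ms (9/4)

note 2 onset = 3/4b = 271.084ms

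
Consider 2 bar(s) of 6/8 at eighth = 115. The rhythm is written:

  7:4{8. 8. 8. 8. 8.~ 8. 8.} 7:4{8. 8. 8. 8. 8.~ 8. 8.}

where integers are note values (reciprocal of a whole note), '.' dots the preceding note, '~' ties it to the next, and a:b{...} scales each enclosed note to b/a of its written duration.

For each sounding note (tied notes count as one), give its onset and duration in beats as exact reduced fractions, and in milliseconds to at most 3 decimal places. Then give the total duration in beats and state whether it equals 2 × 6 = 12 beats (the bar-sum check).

1) 0.0ms=0b +447.205ms=6/7b
2) 447.205ms=6/7b +447.205ms=6/7b
3) 894.41ms=12/7b +447.205ms=6/7b
4) 1341.615ms=18/7b +447.205ms=6/7b
5) 1788.82ms=24/7b +894.41ms=12/7b
6) 2683.23ms=36/7b +447.205ms=6/7b
7) 3130.435ms=6b +447.205ms=6/7b
8) 3577.64ms=48/7b +447.205ms=6/7b
9) 4024.845ms=54/7b +447.205ms=6/7b
10) 4472.05ms=60/7b +447.205ms=6/7b
11) 4919.255ms=66/7b +894.41ms=12/7b
12) 5813.665ms=78/7b +447.205ms=6/7b
Σ=12b of 12 (115bpm 6/8) — PASS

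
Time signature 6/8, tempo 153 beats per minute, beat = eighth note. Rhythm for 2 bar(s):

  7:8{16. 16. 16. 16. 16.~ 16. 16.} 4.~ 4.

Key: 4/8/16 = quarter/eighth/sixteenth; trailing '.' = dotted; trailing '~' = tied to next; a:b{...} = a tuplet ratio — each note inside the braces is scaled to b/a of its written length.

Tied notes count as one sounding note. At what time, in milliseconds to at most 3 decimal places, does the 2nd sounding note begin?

1. 0.0ms @ 0 + 336.134ms (6/7)
2. 336.134ms @ 6/7 + 336.134ms (6/7)
3. 672.269ms @ 12/7 + 336.134ms (6/7)
4. 1008.403ms @ 18/7 + 336.134ms (6/7)
5. 1344.538ms @ 24/7 + 672.269ms (12/7)
6. 2016.807ms @ 36/7 + 336.134ms (6/7)
7. 2352.941ms @ 6 + 2352.941ms (6)

note 2 onset = 6/7b = 336.134ms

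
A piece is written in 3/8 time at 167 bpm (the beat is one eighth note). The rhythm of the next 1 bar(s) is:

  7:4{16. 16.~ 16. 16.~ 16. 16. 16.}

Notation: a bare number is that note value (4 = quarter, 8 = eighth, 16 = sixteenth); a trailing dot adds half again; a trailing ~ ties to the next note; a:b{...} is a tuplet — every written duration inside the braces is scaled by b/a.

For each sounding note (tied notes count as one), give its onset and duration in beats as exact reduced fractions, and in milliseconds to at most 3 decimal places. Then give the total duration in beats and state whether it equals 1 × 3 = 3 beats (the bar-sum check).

1) 0.0ms=0b +153.978ms=3/7b
2) 153.978ms=3/7b +307.956ms=6/7b
3) 461.933ms=9/7b +307.956ms=6/7b
4) 769.889ms=15/7b +153.978ms=3/7b
5) 923.867ms=18/7b +153.978ms=3/7b
Σ=3b of 3 (167bpm 3/8) — PASS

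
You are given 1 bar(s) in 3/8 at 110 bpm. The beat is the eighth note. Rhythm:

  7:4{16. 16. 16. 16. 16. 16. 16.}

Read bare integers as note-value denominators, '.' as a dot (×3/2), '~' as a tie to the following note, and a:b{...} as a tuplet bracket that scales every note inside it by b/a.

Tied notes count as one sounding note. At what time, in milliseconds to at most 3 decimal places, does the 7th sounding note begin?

note 7 onset = 18/7b = 1402.597ms

1. 0.0ms @ 0 + 233.766ms (3/7)
2. 233.766ms @ 3/7 + 233.766ms (3/7)
3. 467.532ms @ 6/7 + 233.766ms (3/7)
4. 701.299ms @ 9/7 + 233.766ms (3/7)
5. 935.065ms @ 12/7 + 233.766ms (3/7)
6. 1168.831ms @ 15/7 + 233.766ms (3/7)
7. 1402.597ms @ 18/7 + 233.766ms (3/7)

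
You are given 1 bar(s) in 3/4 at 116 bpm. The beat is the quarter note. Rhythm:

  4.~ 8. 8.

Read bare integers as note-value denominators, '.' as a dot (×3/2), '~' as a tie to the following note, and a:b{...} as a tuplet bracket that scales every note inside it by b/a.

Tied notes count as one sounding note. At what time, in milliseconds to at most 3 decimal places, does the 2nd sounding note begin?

note 2 onset = 9/4b = 1163.793ms

1. 0.0ms @ 0 + 1163.793ms (9/4)
2. 1163.793ms @ 9/4 + 387.931ms (3/4)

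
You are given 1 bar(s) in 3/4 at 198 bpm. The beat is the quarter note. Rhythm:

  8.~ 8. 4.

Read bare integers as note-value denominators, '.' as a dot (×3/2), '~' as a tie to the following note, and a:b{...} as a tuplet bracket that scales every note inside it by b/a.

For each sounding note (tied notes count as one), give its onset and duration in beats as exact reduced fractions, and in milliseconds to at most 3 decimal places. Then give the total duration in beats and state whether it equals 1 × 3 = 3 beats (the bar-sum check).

1) 0.0ms=0b +454.545ms=3/2b
2) 454.545ms=3/2b +454.545ms=3/2b
Σ=3b of 3 (198bpm 3/4) — PASS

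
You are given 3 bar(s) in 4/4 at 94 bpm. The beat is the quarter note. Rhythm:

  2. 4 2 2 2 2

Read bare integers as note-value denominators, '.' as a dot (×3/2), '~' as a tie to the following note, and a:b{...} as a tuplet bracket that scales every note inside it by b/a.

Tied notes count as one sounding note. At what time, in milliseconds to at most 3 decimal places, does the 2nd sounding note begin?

1. 0.0ms @ 0 + 1914.894ms (3)
2. 1914.894ms @ 3 + 638.298ms (1)
3. 2553.191ms @ 4 + 1276.596ms (2)
4. 3829.787ms @ 6 + 1276.596ms (2)
5. 5106.383ms @ 8 + 1276.596ms (2)
6. 6382.979ms @ 10 + 1276.596ms (2)

note 2 onset = 3b = 1914.894ms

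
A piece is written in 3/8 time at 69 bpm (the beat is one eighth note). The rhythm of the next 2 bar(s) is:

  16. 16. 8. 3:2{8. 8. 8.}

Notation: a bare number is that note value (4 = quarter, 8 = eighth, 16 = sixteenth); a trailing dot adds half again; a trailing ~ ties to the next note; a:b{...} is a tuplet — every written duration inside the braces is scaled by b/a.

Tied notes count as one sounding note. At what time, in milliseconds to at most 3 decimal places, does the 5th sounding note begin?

1. 0.0ms @ 0 + 652.174ms (3/4)
2. 652.174ms @ 3/4 + 652.174ms (3/4)
3. 1304.348ms @ 3/2 + 1304.348ms (3/2)
4. 2608.696ms @ 3 + 869.565ms (1)
5. 3478.261ms @ 4 + 869.565ms (1)
6. 4347.826ms @ 5 + 869.565ms (1)

note 5 onset = 4b = 3478.261ms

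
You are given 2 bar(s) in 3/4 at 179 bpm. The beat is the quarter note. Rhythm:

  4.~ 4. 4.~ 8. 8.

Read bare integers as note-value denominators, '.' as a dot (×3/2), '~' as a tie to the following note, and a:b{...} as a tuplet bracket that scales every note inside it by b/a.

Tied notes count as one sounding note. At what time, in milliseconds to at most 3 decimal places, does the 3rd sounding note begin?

note 3 onset = 21/4b = 1759.777ms

1. 0.0ms @ 0 + 1005.587ms (3)
2. 1005.587ms @ 3 + 754.19ms (9/4)
3. 1759.777ms @ 21/4 + 251.397ms (3/4)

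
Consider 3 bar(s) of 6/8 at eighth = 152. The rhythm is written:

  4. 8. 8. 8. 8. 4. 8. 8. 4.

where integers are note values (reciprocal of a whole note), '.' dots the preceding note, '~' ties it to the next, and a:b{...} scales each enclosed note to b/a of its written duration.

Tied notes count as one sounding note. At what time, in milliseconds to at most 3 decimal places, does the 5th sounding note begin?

1. 0.0ms @ 0 + 1184.211ms (3)
2. 1184.211ms @ 3 + 592.105ms (3/2)
3. 1776.316ms @ 9/2 + 592.105ms (3/2)
4. 2368.421ms @ 6 + 592.105ms (3/2)
5. 2960.526ms @ 15/2 + 592.105ms (3/2)
6. 3552.632ms @ 9 + 1184.211ms (3)
7. 4736.842ms @ 12 + 592.105ms (3/2)
8. 5328.947ms @ 27/2 + 592.105ms (3/2)
9. 5921.053ms @ 15 + 1184.211ms (3)

note 5 onset = 15/2b = 2960.526ms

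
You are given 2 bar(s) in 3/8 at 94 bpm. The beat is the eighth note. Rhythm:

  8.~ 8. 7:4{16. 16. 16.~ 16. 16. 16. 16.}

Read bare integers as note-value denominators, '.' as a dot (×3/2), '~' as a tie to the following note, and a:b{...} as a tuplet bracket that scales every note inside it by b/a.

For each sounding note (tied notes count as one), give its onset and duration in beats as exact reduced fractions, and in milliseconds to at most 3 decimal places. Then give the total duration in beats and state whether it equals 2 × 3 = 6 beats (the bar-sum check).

1) 0.0ms=0b +1914.894ms=3b
2) 1914.894ms=3b +273.556ms=3/7b
3) 2188.45ms=24/7b +273.556ms=3/7b
4) 2462.006ms=27/7b +547.112ms=6/7b
5) 3009.119ms=33/7b +273.556ms=3/7b
6) 3282.675ms=36/7b +273.556ms=3/7b
7) 3556.231ms=39/7b +273.556ms=3/7b
Σ=6b of 6 (94bpm 3/8) — PASS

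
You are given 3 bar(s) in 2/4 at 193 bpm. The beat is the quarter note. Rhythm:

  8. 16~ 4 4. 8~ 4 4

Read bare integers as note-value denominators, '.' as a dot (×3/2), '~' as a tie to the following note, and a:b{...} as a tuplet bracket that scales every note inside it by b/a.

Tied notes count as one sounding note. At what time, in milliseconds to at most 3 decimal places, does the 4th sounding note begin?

1. 0.0ms @ 0 + 233.161ms (3/4)
2. 233.161ms @ 3/4 + 388.601ms (5/4)
3. 621.762ms @ 2 + 466.321ms (3/2)
4. 1088.083ms @ 7/2 + 466.321ms (3/2)
5. 1554.404ms @ 5 + 310.881ms (1)

note 4 onset = 7/2b = 1088.083ms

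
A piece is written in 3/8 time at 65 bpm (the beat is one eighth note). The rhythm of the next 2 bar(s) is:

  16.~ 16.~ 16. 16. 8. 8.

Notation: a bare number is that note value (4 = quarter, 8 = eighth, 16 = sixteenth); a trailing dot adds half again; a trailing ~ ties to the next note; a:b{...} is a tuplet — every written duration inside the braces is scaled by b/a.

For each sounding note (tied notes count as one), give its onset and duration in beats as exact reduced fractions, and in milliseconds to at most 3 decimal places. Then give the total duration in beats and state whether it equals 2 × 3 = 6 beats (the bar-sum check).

1) 0.0ms=0b +2076.923ms=9/4b
2) 2076.923ms=9/4b +692.308ms=3/4b
3) 2769.231ms=3b +1384.615ms=3/2b
4) 4153.846ms=9/2b +1384.615ms=3/2b
Σ=6b of 6 (65bpm 3/8) — PASS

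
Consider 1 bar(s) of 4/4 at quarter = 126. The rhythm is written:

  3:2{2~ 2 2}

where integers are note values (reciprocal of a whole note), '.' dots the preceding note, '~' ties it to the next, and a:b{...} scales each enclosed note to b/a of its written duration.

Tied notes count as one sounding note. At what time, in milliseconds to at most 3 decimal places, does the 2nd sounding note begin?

1. 0.0ms @ 0 + 1269.841ms (8/3)
2. 1269.841ms @ 8/3 + 634.921ms (4/3)

note 2 onset = 8/3b = 1269.841ms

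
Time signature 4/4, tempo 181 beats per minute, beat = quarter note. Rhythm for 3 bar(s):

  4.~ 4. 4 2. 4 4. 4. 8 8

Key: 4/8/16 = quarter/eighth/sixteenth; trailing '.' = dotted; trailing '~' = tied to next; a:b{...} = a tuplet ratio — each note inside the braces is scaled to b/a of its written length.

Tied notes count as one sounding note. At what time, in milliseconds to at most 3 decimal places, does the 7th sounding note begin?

1. 0.0ms @ 0 + 994.475ms (3)
2. 994.475ms @ 3 + 331.492ms (1)
3. 1325.967ms @ 4 + 994.475ms (3)
4. 2320.442ms @ 7 + 331.492ms (1)
5. 2651.934ms @ 8 + 497.238ms (3/2)
6. 3149.171ms @ 19/2 + 497.238ms (3/2)
7. 3646.409ms @ 11 + 165.746ms (1/2)
8. 3812.155ms @ 23/2 + 165.746ms (1/2)

note 7 onset = 11b = 3646.409ms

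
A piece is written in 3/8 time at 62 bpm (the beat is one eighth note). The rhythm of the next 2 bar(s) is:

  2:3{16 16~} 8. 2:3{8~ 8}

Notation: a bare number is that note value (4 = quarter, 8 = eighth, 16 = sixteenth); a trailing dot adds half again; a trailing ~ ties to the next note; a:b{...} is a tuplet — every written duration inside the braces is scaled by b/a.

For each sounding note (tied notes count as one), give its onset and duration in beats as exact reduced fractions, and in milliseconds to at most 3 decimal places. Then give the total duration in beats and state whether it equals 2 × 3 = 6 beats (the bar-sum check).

1) 0.0ms=0b +725.806ms=3/4b
2) 725.806ms=3/4b +2177.419ms=9/4b
3) 2903.226ms=3b +2903.226ms=3b
Σ=6b of 6 (62bpm 3/8) — PASS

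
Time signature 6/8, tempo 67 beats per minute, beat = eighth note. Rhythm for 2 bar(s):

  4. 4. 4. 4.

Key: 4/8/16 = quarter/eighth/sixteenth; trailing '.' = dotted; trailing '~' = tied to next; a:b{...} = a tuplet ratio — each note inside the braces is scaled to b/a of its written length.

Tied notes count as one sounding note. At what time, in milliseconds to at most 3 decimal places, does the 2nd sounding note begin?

1. 0.0ms @ 0 + 2686.567ms (3)
2. 2686.567ms @ 3 + 2686.567ms (3)
3. 5373.134ms @ 6 + 2686.567ms (3)
4. 8059.701ms @ 9 + 2686.567ms (3)

note 2 onset = 3b = 2686.567ms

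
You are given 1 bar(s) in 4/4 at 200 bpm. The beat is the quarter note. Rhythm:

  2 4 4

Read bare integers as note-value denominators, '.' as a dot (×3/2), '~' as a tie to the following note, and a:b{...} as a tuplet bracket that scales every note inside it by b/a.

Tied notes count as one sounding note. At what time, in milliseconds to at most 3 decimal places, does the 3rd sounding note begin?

note 3 onset = 3b = 900.0ms

1. 0.0ms @ 0 + 600.0ms (2)
2. 600.0ms @ 2 + 300.0ms (1)
3. 900.0ms @ 3 + 300.0ms (1)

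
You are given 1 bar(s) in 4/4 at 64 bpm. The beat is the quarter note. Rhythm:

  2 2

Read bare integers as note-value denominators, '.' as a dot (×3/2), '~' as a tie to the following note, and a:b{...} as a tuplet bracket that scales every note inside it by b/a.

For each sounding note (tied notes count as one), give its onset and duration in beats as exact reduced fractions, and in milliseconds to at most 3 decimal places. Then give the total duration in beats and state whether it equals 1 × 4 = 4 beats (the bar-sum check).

1) 0.0ms=0b +1875.0ms=2b
2) 1875.0ms=2b +1875.0ms=2b
Σ=4b of 4 (64bpm 4/4) — PASS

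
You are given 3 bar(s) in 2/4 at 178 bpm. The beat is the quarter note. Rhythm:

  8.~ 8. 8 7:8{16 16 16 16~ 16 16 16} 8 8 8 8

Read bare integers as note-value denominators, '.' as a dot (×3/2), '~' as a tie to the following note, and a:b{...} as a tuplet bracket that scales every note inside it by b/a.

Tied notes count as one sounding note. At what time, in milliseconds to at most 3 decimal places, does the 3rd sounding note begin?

note 3 onset = 2b = 674.157ms

1. 0.0ms @ 0 + 505.618ms (3/2)
2. 505.618ms @ 3/2 + 168.539ms (1/2)
3. 674.157ms @ 2 + 96.308ms (2/7)
4. 770.465ms @ 16/7 + 96.308ms (2/7)
5. 866.774ms @ 18/7 + 96.308ms (2/7)
6. 963.082ms @ 20/7 + 192.616ms (4/7)
7. 1155.698ms @ 24/7 + 96.308ms (2/7)
8. 1252.006ms @ 26/7 + 96.308ms (2/7)
9. 1348.315ms @ 4 + 168.539ms (1/2)
10. 1516.854ms @ 9/2 + 168.539ms (1/2)
11. 1685.393ms @ 5 + 168.539ms (1/2)
12. 1853.933ms @ 11/2 + 168.539ms (1/2)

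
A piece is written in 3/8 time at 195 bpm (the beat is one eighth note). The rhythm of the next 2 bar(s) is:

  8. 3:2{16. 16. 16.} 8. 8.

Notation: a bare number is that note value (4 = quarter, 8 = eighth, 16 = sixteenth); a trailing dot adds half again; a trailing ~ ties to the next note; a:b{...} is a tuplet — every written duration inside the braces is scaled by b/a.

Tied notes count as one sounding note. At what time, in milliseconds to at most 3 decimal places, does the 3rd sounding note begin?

note 3 onset = 2b = 615.385ms

1. 0.0ms @ 0 + 461.538ms (3/2)
2. 461.538ms @ 3/2 + 153.846ms (1/2)
3. 615.385ms @ 2 + 153.846ms (1/2)
4. 769.231ms @ 5/2 + 153.846ms (1/2)
5. 923.077ms @ 3 + 461.538ms (3/2)
6. 1384.615ms @ 9/2 + 461.538ms (3/2)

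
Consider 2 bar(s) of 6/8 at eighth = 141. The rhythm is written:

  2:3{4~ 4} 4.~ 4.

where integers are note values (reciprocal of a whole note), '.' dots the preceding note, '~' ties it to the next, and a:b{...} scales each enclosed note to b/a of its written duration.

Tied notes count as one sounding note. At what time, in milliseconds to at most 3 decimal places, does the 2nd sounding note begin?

1. 0.0ms @ 0 + 2553.191ms (6)
2. 2553.191ms @ 6 + 2553.191ms (6)

note 2 onset = 6b = 2553.191ms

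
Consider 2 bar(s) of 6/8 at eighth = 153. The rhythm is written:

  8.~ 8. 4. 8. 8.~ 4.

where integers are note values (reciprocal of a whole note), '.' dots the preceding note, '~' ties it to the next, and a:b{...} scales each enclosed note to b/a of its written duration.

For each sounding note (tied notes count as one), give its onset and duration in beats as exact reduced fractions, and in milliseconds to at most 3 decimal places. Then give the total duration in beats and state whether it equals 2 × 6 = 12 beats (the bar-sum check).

1) 0.0ms=0b +1176.471ms=3b
2) 1176.471ms=3b +1176.471ms=3b
3) 2352.941ms=6b +588.235ms=3/2b
4) 2941.176ms=15/2b +1764.706ms=9/2b
Σ=12b of 12 (153bpm 6/8) — PASS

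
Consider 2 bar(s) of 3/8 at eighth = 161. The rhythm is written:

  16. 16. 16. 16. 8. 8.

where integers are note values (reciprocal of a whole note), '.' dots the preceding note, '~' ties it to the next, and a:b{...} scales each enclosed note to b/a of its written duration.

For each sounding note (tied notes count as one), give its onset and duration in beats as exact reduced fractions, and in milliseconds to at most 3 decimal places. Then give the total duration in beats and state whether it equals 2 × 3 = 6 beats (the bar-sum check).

1) 0.0ms=0b +279.503ms=3/4b
2) 279.503ms=3/4b +279.503ms=3/4b
3) 559.006ms=3/2b +279.503ms=3/4b
4) 838.509ms=9/4b +279.503ms=3/4b
5) 1118.012ms=3b +559.006ms=3/2b
6) 1677.019ms=9/2b +559.006ms=3/2b
Σ=6b of 6 (161bpm 3/8) — PASS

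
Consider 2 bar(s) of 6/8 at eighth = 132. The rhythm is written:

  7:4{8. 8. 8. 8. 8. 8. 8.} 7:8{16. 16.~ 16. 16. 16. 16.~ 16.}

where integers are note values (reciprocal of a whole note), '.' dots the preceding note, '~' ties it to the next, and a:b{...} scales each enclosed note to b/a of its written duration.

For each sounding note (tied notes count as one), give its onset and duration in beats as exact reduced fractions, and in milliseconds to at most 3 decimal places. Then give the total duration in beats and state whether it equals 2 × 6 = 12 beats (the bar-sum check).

1) 0.0ms=0b +389.61ms=6/7b
2) 389.61ms=6/7b +389.61ms=6/7b
3) 779.221ms=12/7b +389.61ms=6/7b
4) 1168.831ms=18/7b +389.61ms=6/7b
5) 1558.442ms=24/7b +389.61ms=6/7b
6) 1948.052ms=30/7b +389.61ms=6/7b
7) 2337.662ms=36/7b +389.61ms=6/7b
8) 2727.273ms=6b +389.61ms=6/7b
9) 3116.883ms=48/7b +779.221ms=12/7b
10) 3896.104ms=60/7b +389.61ms=6/7b
11) 4285.714ms=66/7b +389.61ms=6/7b
12) 4675.325ms=72/7b +779.221ms=12/7b
Σ=12b of 12 (132bpm 6/8) — PASS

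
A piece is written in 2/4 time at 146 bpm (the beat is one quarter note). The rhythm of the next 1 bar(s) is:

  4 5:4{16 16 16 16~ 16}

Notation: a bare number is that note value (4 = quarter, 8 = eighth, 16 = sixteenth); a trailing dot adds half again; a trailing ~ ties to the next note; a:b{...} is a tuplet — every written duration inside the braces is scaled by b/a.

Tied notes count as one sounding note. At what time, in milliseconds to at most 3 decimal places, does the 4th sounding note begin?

1. 0.0ms @ 0 + 410.959ms (1)
2. 410.959ms @ 1 + 82.192ms (1/5)
3. 493.151ms @ 6/5 + 82.192ms (1/5)
4. 575.342ms @ 7/5 + 82.192ms (1/5)
5. 657.534ms @ 8/5 + 164.384ms (2/5)

note 4 onset = 7/5b = 575.342ms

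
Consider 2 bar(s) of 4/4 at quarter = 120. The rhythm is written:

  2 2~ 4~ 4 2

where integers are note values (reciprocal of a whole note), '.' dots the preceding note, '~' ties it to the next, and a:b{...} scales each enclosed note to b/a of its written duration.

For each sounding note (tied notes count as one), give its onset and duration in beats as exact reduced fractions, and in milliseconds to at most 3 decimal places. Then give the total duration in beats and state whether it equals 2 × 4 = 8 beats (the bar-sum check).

1) 0.0ms=0b +1000.0ms=2b
2) 1000.0ms=2b +2000.0ms=4b
3) 3000.0ms=6b +1000.0ms=2b
Σ=8b of 8 (120bpm 4/4) — PASS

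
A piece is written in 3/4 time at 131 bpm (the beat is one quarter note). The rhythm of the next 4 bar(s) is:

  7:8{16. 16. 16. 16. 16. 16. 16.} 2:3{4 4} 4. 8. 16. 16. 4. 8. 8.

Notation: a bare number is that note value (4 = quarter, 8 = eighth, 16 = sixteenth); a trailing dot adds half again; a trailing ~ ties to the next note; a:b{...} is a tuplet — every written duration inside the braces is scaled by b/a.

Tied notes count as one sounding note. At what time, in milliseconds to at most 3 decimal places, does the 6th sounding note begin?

note 6 onset = 15/7b = 981.461ms

1. 0.0ms @ 0 + 196.292ms (3/7)
2. 196.292ms @ 3/7 + 196.292ms (3/7)
3. 392.585ms @ 6/7 + 196.292ms (3/7)
4. 588.877ms @ 9/7 + 196.292ms (3/7)
5. 785.169ms @ 12/7 + 196.292ms (3/7)
6. 981.461ms @ 15/7 + 196.292ms (3/7)
7. 1177.754ms @ 18/7 + 196.292ms (3/7)
8. 1374.046ms @ 3 + 687.023ms (3/2)
9. 2061.069ms @ 9/2 + 687.023ms (3/2)
10. 2748.092ms @ 6 + 687.023ms (3/2)
11. 3435.115ms @ 15/2 + 343.511ms (3/4)
12. 3778.626ms @ 33/4 + 171.756ms (3/8)
13. 3950.382ms @ 69/8 + 171.756ms (3/8)
14. 4122.137ms @ 9 + 687.023ms (3/2)
15. 4809.16ms @ 21/2 + 343.511ms (3/4)
16. 5152.672ms @ 45/4 + 343.511ms (3/4)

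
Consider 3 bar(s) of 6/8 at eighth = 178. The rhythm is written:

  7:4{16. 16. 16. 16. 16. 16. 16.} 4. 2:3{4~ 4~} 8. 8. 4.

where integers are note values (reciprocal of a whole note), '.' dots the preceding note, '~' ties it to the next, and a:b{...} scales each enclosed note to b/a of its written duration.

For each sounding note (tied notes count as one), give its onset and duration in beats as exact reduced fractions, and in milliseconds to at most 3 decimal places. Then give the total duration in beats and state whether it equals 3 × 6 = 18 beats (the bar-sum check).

1) 0.0ms=0b +144.462ms=3/7b
2) 144.462ms=3/7b +144.462ms=3/7b
3) 288.925ms=6/7b +144.462ms=3/7b
4) 433.387ms=9/7b +144.462ms=3/7b
5) 577.849ms=12/7b +144.462ms=3/7b
6) 722.311ms=15/7b +144.462ms=3/7b
7) 866.774ms=18/7b +144.462ms=3/7b
8) 1011.236ms=3b +1011.236ms=3b
9) 2022.472ms=6b +2528.09ms=15/2b
10) 4550.562ms=27/2b +505.618ms=3/2b
11) 5056.18ms=15b +1011.236ms=3b
Σ=18b of 18 (178bpm 6/8) — PASS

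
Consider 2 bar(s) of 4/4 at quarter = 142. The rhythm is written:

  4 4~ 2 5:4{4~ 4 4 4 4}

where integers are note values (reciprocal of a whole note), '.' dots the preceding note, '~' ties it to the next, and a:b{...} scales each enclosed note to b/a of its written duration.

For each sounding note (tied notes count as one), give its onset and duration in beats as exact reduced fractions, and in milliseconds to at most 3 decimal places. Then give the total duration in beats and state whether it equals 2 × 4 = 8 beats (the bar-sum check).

1) 0.0ms=0b +422.535ms=1b
2) 422.535ms=1b +1267.606ms=3b
3) 1690.141ms=4b +676.056ms=8/5b
4) 2366.197ms=28/5b +338.028ms=4/5b
5) 2704.225ms=32/5b +338.028ms=4/5b
6) 3042.254ms=36/5b +338.028ms=4/5b
Σ=8b of 8 (142bpm 4/4) — PASS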